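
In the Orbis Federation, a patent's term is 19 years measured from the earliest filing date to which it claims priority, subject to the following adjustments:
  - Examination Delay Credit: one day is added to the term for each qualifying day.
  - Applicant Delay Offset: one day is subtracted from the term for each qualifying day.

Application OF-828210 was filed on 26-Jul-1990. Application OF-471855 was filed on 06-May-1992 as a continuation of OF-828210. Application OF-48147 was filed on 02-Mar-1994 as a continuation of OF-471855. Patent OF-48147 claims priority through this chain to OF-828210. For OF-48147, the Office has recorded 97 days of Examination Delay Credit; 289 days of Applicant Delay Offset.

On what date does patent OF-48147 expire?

Earliest priority filing: 26 July 1990.
Base term: 26 July 1990 + 19 years → 26 July 2009.
Examination Delay Credit: +97 days → 31 October 2009.
Applicant Delay Offset: −289 days → 15 January 2009.

January 15, 2009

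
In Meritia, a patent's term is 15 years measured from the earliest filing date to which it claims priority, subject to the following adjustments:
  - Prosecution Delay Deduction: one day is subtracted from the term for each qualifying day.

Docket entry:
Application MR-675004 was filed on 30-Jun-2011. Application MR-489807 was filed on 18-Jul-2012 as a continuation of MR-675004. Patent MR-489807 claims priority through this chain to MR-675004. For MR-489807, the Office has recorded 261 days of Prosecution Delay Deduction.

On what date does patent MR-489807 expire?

2025-10-12

Earliest priority filing: 30 June 2011.
Base term: 30 June 2011 + 15 years → 30 June 2026.
Prosecution Delay Deduction: −261 days → 12 October 2025.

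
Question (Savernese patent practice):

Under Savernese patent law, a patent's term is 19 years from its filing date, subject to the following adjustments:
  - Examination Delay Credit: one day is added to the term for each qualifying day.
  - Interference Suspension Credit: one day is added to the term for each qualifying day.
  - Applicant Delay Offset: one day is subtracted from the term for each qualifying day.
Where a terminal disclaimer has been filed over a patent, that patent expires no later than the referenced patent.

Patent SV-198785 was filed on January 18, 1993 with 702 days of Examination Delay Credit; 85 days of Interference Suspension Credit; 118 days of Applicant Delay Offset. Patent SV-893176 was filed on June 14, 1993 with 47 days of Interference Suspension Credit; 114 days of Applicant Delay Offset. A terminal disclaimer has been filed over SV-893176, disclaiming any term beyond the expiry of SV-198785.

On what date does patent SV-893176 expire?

Natural term of SV-893176:
  Base: filing + 19 years → 14 June 2012.
  Interference Suspension Credit: +47 days → 31 July 2012.
  Applicant Delay Offset: −114 days → 8 April 2012.
Expiry of referenced patent SV-198785:
  Base: filing + 19 years → 18 January 2012.
  Examination Delay Credit: +702 days → 20 December 2013.
  Interference Suspension Credit: +85 days → 15 March 2014.
  Applicant Delay Offset: −118 days → 17 November 2013.
Terminal disclaimer: SV-893176 expires on the earlier of 8 April 2012 and 17 November 2013.

April 8, 2012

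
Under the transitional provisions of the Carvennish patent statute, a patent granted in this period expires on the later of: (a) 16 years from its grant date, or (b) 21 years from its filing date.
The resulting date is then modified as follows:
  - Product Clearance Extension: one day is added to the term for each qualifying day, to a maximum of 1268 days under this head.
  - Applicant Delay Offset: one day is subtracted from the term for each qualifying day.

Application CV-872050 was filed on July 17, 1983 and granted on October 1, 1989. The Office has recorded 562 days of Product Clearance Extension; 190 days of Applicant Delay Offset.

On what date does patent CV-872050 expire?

(a) grant + 16 years → 1 October 2005.
(b) filing + 21 years → 17 July 2004.
Later of the two: 1 October 2005.
Product Clearance Extension: 562 days (within the 1268-day cap) → +562 days → 16 April 2007.
Applicant Delay Offset: −190 days → 8 October 2006.

2006-10-08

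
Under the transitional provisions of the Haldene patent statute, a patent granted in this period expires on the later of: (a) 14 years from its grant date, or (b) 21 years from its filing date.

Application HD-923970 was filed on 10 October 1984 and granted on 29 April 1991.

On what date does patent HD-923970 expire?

October 10, 2005

(a) grant + 14 years → 29 April 2005.
(b) filing + 21 years → 10 October 2005.
Later of the two: 10 October 2005.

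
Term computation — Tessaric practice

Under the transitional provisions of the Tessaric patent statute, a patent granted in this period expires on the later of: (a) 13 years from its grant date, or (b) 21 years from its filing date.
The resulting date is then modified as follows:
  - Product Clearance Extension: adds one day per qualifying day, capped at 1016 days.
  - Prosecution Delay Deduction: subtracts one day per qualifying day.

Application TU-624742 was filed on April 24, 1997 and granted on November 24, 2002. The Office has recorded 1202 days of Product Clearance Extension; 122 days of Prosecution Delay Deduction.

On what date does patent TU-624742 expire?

October 4, 2020

(a) grant + 13 years → 24 November 2015.
(b) filing + 21 years → 24 April 2018.
Later of the two: 24 April 2018.
Product Clearance Extension: 1202 days claimed exceeds the 1016-day cap, so +1016 days → 3 February 2021.
Prosecution Delay Deduction: −122 days → 4 October 2020.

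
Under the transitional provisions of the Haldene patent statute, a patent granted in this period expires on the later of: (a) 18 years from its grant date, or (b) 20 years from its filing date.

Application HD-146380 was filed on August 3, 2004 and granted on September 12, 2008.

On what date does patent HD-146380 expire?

September 12, 2026

(a) grant + 18 years → 12 September 2026.
(b) filing + 20 years → 3 August 2024.
Later of the two: 12 September 2026.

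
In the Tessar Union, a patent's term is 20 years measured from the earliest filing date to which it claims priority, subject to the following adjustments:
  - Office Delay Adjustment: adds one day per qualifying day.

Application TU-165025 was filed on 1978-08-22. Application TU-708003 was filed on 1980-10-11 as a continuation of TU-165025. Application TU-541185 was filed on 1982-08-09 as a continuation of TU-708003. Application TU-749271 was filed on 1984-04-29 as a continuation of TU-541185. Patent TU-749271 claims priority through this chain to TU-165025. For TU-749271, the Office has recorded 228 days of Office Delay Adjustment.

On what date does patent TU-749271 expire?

Earliest priority filing: 22 August 1978.
Base term: 22 August 1978 + 20 years → 22 August 1998.
Office Delay Adjustment: +228 days → 7 April 1999.

April 7, 1999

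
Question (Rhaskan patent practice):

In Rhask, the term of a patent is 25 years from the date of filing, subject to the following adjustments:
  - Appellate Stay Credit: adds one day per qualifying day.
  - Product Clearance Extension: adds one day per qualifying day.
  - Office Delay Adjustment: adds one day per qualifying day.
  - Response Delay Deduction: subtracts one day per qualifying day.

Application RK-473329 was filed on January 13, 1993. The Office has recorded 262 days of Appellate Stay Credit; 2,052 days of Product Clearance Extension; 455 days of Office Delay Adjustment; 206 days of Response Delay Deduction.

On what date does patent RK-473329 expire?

2025-01-19

Base term: filing date + 25 years → 13 January 2018.
Appellate Stay Credit: +262 days → 2 October 2018.
Product Clearance Extension: +2052 days → 15 May 2024.
Office Delay Adjustment: +455 days → 13 August 2025.
Response Delay Deduction: −206 days → 19 January 2025.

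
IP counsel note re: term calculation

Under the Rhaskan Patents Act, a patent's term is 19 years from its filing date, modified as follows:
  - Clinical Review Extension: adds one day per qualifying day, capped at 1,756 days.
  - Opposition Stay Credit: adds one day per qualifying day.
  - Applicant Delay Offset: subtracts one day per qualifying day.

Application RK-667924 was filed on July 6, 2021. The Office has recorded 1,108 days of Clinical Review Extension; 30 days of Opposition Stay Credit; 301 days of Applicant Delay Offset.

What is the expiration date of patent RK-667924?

Base term: filing date + 19 years → 6 July 2040.
Clinical Review Extension: 1108 days (within the 1756-day cap) → +1108 days → 19 July 2043.
Opposition Stay Credit: +30 days → 18 August 2043.
Applicant Delay Offset: −301 days → 21 October 2042.

October 21, 2042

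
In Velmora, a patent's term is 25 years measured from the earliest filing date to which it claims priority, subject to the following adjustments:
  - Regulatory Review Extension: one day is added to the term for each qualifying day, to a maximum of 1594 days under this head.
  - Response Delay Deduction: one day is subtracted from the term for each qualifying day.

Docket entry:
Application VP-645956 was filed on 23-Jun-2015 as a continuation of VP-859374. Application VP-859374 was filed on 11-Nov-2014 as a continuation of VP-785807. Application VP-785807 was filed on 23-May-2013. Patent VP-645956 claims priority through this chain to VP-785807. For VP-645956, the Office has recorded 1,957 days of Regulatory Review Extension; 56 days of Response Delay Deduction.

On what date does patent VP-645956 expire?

2042-08-08

Earliest priority filing: 23 May 2013.
Base term: 23 May 2013 + 25 years → 23 May 2038.
Regulatory Review Extension: 1957 days claimed exceeds the 1594-day cap, so +1594 days → 3 October 2042.
Response Delay Deduction: −56 days → 8 August 2042.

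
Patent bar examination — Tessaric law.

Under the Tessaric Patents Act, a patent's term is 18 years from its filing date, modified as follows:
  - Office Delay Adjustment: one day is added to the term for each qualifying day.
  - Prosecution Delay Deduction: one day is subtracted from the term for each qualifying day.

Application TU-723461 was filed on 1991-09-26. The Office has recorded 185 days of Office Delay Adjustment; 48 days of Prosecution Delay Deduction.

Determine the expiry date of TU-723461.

2010-02-10

Base term: filing date + 18 years → 26 September 2009.
Office Delay Adjustment: +185 days → 30 March 2010.
Prosecution Delay Deduction: −48 days → 10 February 2010.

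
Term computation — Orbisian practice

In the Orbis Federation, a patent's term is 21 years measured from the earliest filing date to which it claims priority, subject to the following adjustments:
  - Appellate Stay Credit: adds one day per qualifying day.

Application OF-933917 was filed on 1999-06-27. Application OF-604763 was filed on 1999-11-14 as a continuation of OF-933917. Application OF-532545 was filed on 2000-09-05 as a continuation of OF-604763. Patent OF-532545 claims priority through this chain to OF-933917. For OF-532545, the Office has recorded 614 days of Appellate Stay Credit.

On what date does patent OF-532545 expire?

Earliest priority filing: 27 June 1999.
Base term: 27 June 1999 + 21 years → 27 June 2020.
Appellate Stay Credit: +614 days → 3 March 2022.

2022-03-03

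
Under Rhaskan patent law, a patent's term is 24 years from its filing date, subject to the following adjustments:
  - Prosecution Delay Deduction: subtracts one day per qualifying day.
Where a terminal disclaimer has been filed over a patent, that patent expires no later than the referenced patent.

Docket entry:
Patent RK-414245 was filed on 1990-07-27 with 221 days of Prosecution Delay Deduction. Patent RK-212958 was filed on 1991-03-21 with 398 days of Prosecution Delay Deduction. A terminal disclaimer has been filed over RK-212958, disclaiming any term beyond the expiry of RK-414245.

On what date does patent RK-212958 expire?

2013-12-18

Natural term of RK-212958:
  Base: filing + 24 years → 21 March 2015.
  Prosecution Delay Deduction: −398 days → 16 February 2014.
Expiry of referenced patent RK-414245:
  Base: filing + 24 years → 27 July 2014.
  Prosecution Delay Deduction: −221 days → 18 December 2013.
Terminal disclaimer: RK-212958 expires on the earlier of 16 February 2014 and 18 December 2013.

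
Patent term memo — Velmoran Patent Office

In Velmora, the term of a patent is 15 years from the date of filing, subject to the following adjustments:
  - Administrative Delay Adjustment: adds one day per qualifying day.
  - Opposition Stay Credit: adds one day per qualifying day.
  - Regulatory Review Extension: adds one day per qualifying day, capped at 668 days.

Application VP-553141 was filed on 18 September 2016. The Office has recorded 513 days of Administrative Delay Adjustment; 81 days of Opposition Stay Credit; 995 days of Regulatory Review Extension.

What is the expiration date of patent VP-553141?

Base term: filing date + 15 years → 18 September 2031.
Administrative Delay Adjustment: +513 days → 12 February 2033.
Opposition Stay Credit: +81 days → 4 May 2033.
Regulatory Review Extension: 995 days claimed exceeds the 668-day cap, so +668 days → 3 March 2035.

March 3, 2035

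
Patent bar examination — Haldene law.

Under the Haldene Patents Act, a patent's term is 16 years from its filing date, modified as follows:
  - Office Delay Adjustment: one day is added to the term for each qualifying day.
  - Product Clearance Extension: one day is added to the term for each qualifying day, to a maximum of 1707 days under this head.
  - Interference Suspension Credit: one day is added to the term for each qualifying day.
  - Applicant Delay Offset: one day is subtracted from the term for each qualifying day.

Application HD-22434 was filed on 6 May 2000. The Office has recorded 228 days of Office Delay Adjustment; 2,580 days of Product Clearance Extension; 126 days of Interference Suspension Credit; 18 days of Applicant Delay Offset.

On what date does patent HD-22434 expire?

Base term: filing date + 16 years → 6 May 2016.
Office Delay Adjustment: +228 days → 20 December 2016.
Product Clearance Extension: 2580 days claimed exceeds the 1707-day cap, so +1707 days → 23 August 2021.
Interference Suspension Credit: +126 days → 27 December 2021.
Applicant Delay Offset: −18 days → 9 December 2021.

2021-12-09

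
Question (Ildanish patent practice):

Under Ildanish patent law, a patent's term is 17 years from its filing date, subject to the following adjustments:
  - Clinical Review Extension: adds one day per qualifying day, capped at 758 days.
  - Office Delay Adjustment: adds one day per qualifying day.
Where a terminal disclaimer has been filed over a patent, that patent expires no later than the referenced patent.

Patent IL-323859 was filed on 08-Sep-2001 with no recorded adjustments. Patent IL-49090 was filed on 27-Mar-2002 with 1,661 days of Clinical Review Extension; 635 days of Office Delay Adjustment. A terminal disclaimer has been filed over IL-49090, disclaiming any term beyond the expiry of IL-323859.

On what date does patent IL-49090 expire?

September 8, 2018

Natural term of IL-49090:
  Base: filing + 17 years → 27 March 2019.
  Clinical Review Extension: 1661 days claimed exceeds the 758-day cap, so +758 days → 23 April 2021.
  Office Delay Adjustment: +635 days → 18 January 2023.
Expiry of referenced patent IL-323859:
  Base: filing + 17 years → 8 September 2018.
Terminal disclaimer: IL-49090 expires on the earlier of 18 January 2023 and 8 September 2018.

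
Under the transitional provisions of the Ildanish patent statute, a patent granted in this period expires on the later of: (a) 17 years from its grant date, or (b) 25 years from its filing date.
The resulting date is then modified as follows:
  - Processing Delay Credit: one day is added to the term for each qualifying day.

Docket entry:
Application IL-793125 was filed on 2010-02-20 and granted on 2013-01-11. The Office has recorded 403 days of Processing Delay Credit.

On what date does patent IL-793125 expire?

2036-03-29

(a) grant + 17 years → 11 January 2030.
(b) filing + 25 years → 20 February 2035.
Later of the two: 20 February 2035.
Processing Delay Credit: +403 days → 29 March 2036.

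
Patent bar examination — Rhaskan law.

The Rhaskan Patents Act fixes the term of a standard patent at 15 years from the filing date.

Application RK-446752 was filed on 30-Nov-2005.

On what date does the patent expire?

Filing date + 15 years → 30 November 2020.

November 30, 2020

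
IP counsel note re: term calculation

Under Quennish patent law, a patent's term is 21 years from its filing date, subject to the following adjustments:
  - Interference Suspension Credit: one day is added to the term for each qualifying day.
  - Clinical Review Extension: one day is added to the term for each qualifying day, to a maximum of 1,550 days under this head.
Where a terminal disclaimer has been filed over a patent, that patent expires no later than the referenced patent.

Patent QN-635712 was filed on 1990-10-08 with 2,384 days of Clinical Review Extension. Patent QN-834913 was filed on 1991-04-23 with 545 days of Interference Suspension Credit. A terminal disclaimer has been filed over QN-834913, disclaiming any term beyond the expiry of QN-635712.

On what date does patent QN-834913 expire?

Natural term of QN-834913:
  Base: filing + 21 years → 23 April 2012.
  Interference Suspension Credit: +545 days → 20 October 2013.
Expiry of referenced patent QN-635712:
  Base: filing + 21 years → 8 October 2011.
  Clinical Review Extension: 2384 days claimed exceeds the 1550-day cap, so +1550 days → 5 January 2016.
Terminal disclaimer: QN-834913 expires on the earlier of 20 October 2013 and 5 January 2016.

October 20, 2013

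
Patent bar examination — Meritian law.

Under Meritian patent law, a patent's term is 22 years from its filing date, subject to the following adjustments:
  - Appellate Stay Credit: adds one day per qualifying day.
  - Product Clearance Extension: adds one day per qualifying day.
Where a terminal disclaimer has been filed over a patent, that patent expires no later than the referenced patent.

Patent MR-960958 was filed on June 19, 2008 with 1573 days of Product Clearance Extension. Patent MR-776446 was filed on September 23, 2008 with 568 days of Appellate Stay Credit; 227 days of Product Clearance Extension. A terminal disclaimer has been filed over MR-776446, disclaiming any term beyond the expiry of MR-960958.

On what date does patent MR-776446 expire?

November 26, 2032

Natural term of MR-776446:
  Base: filing + 22 years → 23 September 2030.
  Appellate Stay Credit: +568 days → 13 April 2032.
  Product Clearance Extension: +227 days → 26 November 2032.
Expiry of referenced patent MR-960958:
  Base: filing + 22 years → 19 June 2030.
  Product Clearance Extension: +1573 days → 9 October 2034.
Terminal disclaimer: MR-776446 expires on the earlier of 26 November 2032 and 9 October 2034.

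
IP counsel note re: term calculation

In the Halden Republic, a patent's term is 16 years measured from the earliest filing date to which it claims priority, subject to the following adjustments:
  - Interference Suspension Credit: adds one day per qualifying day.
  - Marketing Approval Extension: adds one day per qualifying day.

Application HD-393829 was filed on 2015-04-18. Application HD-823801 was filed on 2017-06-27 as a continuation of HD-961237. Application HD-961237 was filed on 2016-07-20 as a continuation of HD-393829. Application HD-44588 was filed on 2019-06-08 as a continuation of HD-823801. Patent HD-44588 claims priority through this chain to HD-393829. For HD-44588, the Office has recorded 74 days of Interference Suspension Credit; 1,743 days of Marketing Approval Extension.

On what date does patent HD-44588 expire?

Earliest priority filing: 18 April 2015.
Base term: 18 April 2015 + 16 years → 18 April 2031.
Interference Suspension Credit: +74 days → 1 July 2031.
Marketing Approval Extension: +1743 days → 8 April 2036.

April 8, 2036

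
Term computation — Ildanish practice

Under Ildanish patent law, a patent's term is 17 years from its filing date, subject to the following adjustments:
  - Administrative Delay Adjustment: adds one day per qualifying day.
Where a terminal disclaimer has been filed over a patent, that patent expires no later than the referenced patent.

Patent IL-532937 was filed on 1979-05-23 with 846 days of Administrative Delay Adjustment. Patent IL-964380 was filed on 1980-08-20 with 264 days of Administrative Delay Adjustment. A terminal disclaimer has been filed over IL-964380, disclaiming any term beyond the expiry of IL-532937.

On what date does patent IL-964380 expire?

Natural term of IL-964380:
  Base: filing + 17 years → 20 August 1997.
  Administrative Delay Adjustment: +264 days → 11 May 1998.
Expiry of referenced patent IL-532937:
  Base: filing + 17 years → 23 May 1996.
  Administrative Delay Adjustment: +846 days → 16 September 1998.
Terminal disclaimer: IL-964380 expires on the earlier of 11 May 1998 and 16 September 1998.

1998-05-11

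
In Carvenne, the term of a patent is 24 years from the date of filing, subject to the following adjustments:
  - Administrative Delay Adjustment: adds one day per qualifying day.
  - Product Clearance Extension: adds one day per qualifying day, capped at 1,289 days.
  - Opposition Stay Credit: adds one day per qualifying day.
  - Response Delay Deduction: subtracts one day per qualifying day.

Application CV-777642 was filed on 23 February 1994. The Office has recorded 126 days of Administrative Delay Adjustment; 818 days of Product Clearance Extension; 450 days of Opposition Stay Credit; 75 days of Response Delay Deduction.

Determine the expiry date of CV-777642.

2021-10-04

Base term: filing date + 24 years → 23 February 2018.
Administrative Delay Adjustment: +126 days → 29 June 2018.
Product Clearance Extension: 818 days (within the 1289-day cap) → +818 days → 24 September 2020.
Opposition Stay Credit: +450 days → 18 December 2021.
Response Delay Deduction: −75 days → 4 October 2021.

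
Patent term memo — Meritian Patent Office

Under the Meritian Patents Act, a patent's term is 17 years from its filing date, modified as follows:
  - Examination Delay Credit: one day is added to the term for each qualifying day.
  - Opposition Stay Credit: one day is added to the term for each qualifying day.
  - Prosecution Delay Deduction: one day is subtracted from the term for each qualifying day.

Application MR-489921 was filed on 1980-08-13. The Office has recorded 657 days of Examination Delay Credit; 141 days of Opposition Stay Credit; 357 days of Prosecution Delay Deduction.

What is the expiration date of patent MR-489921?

Base term: filing date + 17 years → 13 August 1997.
Examination Delay Credit: +657 days → 1 June 1999.
Opposition Stay Credit: +141 days → 20 October 1999.
Prosecution Delay Deduction: −357 days → 28 October 1998.

October 28, 1998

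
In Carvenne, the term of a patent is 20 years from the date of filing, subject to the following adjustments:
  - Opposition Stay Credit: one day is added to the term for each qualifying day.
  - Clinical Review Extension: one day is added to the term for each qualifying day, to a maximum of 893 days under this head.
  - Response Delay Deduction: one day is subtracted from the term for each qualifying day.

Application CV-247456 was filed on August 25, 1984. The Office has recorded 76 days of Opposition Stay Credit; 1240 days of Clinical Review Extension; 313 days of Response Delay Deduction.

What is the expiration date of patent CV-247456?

Base term: filing date + 20 years → 25 August 2004.
Opposition Stay Credit: +76 days → 9 November 2004.
Clinical Review Extension: 1240 days claimed exceeds the 893-day cap, so +893 days → 21 April 2007.
Response Delay Deduction: −313 days → 12 June 2006.

June 12, 2006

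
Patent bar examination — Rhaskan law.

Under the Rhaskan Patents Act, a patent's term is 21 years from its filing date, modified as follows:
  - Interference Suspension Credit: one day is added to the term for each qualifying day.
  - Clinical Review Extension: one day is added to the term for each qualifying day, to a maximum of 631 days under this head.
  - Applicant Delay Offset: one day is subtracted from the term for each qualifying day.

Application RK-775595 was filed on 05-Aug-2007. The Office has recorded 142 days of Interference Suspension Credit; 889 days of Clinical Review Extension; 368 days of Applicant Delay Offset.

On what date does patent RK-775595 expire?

Base term: filing date + 21 years → 5 August 2028.
Interference Suspension Credit: +142 days → 25 December 2028.
Clinical Review Extension: 889 days claimed exceeds the 631-day cap, so +631 days → 17 September 2030.
Applicant Delay Offset: −368 days → 14 September 2029.

2029-09-14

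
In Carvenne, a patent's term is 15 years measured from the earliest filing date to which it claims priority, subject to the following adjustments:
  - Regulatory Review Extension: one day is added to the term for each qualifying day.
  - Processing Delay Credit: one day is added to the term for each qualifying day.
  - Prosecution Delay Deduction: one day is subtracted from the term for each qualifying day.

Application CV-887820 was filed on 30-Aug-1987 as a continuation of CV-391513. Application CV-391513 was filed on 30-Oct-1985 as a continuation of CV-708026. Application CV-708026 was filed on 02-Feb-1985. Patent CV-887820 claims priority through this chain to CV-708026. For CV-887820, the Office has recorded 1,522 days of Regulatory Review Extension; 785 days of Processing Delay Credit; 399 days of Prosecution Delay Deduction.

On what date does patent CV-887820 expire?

Earliest priority filing: 2 February 1985.
Base term: 2 February 1985 + 15 years → 2 February 2000.
Regulatory Review Extension: +1522 days → 3 April 2004.
Processing Delay Credit: +785 days → 28 May 2006.
Prosecution Delay Deduction: −399 days → 24 April 2005.

April 24, 2005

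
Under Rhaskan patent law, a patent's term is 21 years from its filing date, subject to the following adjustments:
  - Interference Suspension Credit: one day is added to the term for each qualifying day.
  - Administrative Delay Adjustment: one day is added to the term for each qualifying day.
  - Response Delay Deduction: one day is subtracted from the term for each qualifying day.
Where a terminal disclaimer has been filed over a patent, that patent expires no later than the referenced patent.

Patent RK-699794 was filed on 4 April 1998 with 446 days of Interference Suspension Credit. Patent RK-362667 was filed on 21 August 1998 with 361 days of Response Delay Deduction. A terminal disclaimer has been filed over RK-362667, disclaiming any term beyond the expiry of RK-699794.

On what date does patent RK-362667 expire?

2018-08-25

Natural term of RK-362667:
  Base: filing + 21 years → 21 August 2019.
  Response Delay Deduction: −361 days → 25 August 2018.
Expiry of referenced patent RK-699794:
  Base: filing + 21 years → 4 April 2019.
  Interference Suspension Credit: +446 days → 23 June 2020.
Terminal disclaimer: RK-362667 expires on the earlier of 25 August 2018 and 23 June 2020.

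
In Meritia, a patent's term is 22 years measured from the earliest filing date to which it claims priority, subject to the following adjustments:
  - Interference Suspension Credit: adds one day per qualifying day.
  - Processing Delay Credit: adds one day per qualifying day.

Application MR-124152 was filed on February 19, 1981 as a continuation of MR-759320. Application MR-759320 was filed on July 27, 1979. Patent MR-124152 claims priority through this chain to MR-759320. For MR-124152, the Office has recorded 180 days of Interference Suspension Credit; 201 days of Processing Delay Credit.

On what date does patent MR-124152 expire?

Earliest priority filing: 27 July 1979.
Base term: 27 July 1979 + 22 years → 27 July 2001.
Interference Suspension Credit: +180 days → 23 January 2002.
Processing Delay Credit: +201 days → 12 August 2002.

August 12, 2002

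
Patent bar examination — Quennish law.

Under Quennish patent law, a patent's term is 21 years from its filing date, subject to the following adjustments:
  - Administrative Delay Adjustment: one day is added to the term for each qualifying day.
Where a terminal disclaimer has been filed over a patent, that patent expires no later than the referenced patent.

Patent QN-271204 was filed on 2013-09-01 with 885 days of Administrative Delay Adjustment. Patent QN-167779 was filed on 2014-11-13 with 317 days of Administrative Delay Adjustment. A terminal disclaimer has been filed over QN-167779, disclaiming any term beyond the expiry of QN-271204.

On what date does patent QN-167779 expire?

September 25, 2036

Natural term of QN-167779:
  Base: filing + 21 years → 13 November 2035.
  Administrative Delay Adjustment: +317 days → 25 September 2036.
Expiry of referenced patent QN-271204:
  Base: filing + 21 years → 1 September 2034.
  Administrative Delay Adjustment: +885 days → 2 February 2037.
Terminal disclaimer: QN-167779 expires on the earlier of 25 September 2036 and 2 February 2037.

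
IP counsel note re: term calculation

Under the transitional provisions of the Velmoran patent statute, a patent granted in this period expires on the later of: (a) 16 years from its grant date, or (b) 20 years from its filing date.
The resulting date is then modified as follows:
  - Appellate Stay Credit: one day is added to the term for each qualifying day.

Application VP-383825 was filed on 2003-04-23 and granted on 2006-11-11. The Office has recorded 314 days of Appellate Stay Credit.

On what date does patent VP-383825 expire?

(a) grant + 16 years → 11 November 2022.
(b) filing + 20 years → 23 April 2023.
Later of the two: 23 April 2023.
Appellate Stay Credit: +314 days → 2 March 2024.

2024-03-02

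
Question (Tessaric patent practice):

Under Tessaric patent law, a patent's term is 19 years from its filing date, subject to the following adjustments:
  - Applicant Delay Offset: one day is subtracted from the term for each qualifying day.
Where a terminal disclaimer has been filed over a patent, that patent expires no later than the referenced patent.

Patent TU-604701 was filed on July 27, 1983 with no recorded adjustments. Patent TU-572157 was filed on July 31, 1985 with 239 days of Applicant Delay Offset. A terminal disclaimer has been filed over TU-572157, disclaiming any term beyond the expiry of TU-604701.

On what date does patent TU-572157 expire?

July 27, 2002

Natural term of TU-572157:
  Base: filing + 19 years → 31 July 2004.
  Applicant Delay Offset: −239 days → 5 December 2003.
Expiry of referenced patent TU-604701:
  Base: filing + 19 years → 27 July 2002.
Terminal disclaimer: TU-572157 expires on the earlier of 5 December 2003 and 27 July 2002.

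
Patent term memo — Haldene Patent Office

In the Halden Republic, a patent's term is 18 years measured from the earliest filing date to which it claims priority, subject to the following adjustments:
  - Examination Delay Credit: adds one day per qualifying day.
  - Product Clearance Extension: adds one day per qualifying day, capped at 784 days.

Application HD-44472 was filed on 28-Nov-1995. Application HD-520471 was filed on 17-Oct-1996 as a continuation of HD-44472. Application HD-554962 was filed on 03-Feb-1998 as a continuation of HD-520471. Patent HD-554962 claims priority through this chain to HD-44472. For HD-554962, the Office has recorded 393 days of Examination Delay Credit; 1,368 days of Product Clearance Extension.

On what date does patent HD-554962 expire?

February 17, 2017

Earliest priority filing: 28 November 1995.
Base term: 28 November 1995 + 18 years → 28 November 2013.
Examination Delay Credit: +393 days → 26 December 2014.
Product Clearance Extension: 1368 days claimed exceeds the 784-day cap, so +784 days → 17 February 2017.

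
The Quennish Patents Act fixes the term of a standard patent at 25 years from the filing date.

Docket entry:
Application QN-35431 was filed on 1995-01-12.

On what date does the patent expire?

Filing date + 25 years → 12 January 2020.

January 12, 2020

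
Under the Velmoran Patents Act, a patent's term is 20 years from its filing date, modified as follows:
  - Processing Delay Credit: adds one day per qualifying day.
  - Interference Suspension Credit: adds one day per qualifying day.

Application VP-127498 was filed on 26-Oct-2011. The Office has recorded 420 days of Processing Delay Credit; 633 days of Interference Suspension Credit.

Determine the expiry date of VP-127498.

Base term: filing date + 20 years → 26 October 2031.
Processing Delay Credit: +420 days → 19 December 2032.
Interference Suspension Credit: +633 days → 13 September 2034.

2034-09-13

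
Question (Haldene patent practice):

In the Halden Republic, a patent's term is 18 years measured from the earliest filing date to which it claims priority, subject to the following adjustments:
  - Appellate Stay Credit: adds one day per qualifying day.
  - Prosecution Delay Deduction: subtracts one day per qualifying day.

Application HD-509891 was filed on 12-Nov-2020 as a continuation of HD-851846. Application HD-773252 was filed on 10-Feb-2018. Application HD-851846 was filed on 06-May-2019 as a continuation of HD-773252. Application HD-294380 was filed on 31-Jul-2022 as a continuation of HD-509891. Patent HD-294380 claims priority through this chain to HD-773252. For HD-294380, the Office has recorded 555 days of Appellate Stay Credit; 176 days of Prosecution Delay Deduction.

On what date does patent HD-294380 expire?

Earliest priority filing: 10 February 2018.
Base term: 10 February 2018 + 18 years → 10 February 2036.
Appellate Stay Credit: +555 days → 18 August 2037.
Prosecution Delay Deduction: −176 days → 23 February 2037.

February 23, 2037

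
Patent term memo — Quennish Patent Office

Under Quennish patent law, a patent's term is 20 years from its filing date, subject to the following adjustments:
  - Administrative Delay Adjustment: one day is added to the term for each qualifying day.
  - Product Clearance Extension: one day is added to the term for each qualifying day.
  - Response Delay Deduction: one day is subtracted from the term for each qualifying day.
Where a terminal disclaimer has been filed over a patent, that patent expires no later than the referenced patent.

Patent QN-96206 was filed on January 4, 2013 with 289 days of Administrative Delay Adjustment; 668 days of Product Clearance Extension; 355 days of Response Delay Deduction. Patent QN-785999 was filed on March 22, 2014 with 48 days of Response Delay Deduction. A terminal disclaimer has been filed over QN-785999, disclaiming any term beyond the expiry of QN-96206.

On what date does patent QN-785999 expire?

Natural term of QN-785999:
  Base: filing + 20 years → 22 March 2034.
  Response Delay Deduction: −48 days → 2 February 2034.
Expiry of referenced patent QN-96206:
  Base: filing + 20 years → 4 January 2033.
  Administrative Delay Adjustment: +289 days → 20 October 2033.
  Product Clearance Extension: +668 days → 19 August 2035.
  Response Delay Deduction: −355 days → 29 August 2034.
Terminal disclaimer: QN-785999 expires on the earlier of 2 February 2034 and 29 August 2034.

2034-02-02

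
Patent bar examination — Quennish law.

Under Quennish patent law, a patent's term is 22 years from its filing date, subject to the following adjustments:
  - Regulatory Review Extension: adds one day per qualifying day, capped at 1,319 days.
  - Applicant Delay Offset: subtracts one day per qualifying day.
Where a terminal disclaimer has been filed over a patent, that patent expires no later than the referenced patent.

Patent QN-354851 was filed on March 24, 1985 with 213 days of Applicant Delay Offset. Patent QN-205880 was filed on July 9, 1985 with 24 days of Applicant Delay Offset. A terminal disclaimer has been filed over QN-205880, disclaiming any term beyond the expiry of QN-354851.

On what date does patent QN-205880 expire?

2006-08-23

Natural term of QN-205880:
  Base: filing + 22 years → 9 July 2007.
  Applicant Delay Offset: −24 days → 15 June 2007.
Expiry of referenced patent QN-354851:
  Base: filing + 22 years → 24 March 2007.
  Applicant Delay Offset: −213 days → 23 August 2006.
Terminal disclaimer: QN-205880 expires on the earlier of 15 June 2007 and 23 August 2006.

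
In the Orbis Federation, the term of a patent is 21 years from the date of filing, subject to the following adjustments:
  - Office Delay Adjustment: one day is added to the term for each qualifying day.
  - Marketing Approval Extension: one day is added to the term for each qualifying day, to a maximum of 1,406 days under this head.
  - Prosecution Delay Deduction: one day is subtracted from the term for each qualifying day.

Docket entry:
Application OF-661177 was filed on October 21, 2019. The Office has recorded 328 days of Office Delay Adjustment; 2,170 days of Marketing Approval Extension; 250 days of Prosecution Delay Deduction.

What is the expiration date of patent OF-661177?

Base term: filing date + 21 years → 21 October 2040.
Office Delay Adjustment: +328 days → 14 September 2041.
Marketing Approval Extension: 2170 days claimed exceeds the 1406-day cap, so +1406 days → 21 July 2045.
Prosecution Delay Deduction: −250 days → 13 November 2044.

November 13, 2044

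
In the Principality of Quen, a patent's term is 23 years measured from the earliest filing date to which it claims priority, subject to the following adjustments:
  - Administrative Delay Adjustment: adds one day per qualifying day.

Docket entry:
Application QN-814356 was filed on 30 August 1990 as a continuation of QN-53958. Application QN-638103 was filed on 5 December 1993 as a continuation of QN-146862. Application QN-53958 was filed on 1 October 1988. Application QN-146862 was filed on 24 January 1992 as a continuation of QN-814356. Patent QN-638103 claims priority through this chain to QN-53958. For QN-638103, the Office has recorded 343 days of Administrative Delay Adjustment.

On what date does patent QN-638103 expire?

2012-09-08

Earliest priority filing: 1 October 1988.
Base term: 1 October 1988 + 23 years → 1 October 2011.
Administrative Delay Adjustment: +343 days → 8 September 2012.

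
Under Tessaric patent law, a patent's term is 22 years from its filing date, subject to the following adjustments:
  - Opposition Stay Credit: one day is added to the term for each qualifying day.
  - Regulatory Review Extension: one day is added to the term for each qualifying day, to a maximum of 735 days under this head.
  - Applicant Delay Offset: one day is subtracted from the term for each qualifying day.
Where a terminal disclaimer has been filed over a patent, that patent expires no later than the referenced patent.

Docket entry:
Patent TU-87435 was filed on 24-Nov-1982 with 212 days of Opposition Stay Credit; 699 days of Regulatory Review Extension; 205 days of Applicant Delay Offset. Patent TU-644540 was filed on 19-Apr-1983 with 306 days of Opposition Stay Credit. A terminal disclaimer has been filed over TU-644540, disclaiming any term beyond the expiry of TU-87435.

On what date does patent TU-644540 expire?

Natural term of TU-644540:
  Base: filing + 22 years → 19 April 2005.
  Opposition Stay Credit: +306 days → 19 February 2006.
Expiry of referenced patent TU-87435:
  Base: filing + 22 years → 24 November 2004.
  Opposition Stay Credit: +212 days → 24 June 2005.
  Regulatory Review Extension: 699 days (within the 735-day cap) → +699 days → 24 May 2007.
  Applicant Delay Offset: −205 days → 31 October 2006.
Terminal disclaimer: TU-644540 expires on the earlier of 19 February 2006 and 31 October 2006.

February 19, 2006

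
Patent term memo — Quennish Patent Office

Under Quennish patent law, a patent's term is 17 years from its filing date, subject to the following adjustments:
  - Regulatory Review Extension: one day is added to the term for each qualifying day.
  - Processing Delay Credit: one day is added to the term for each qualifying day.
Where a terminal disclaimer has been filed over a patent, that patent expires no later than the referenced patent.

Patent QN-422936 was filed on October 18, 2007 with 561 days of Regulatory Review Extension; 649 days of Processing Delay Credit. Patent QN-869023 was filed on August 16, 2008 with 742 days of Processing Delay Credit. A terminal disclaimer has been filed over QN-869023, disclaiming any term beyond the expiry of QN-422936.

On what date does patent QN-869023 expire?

Natural term of QN-869023:
  Base: filing + 17 years → 16 August 2025.
  Processing Delay Credit: +742 days → 28 August 2027.
Expiry of referenced patent QN-422936:
  Base: filing + 17 years → 18 October 2024.
  Regulatory Review Extension: +561 days → 2 May 2026.
  Processing Delay Credit: +649 days → 10 February 2028.
Terminal disclaimer: QN-869023 expires on the earlier of 28 August 2027 and 10 February 2028.

August 28, 2027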